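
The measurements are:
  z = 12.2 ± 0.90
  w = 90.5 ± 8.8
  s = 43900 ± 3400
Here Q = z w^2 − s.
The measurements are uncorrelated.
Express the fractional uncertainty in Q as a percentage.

37.6%

Let p = z·w^2 = 99900. δp/p = √((1·δz/z)² + (2·δw/w)²) = √(0.00544 + 0.0378) = 0.208, so δp = 20800.
Q = p − s: δQ = √(δp² + δs²) = √(4.32e+08 + 1.16e+07) = 21100
Q = 56000, so δQ/Q = 21100/56000 = 0.376.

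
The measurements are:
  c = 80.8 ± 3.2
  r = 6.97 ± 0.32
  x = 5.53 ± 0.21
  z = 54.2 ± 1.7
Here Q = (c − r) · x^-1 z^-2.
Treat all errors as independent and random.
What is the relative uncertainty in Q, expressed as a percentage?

8.53%

Let u = c − r = 73.8. δu = √(δc² + δr²) = √(10.2 + 0.102) = 3.22, so δu/u = 0.0436.
Q is then a monomial in u, x, z:
δQ/Q = √((δu/u)² + (-1·δx/x)² + (-2·δz/z)²) = √(0.00190 + 0.00144 + 0.00394) = 0.0853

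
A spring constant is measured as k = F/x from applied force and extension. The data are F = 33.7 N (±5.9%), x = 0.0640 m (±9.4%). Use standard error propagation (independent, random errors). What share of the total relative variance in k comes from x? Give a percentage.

71.7%

(δk/k)² = (1·δF/F)² + (-1·δx/x)²
  F term: (1×0.0590)² = 0.00348
  x term: (-1×0.0940)² = 0.00884
Total = 0.0123. Share from x = 0.00884/0.0123 = 0.717.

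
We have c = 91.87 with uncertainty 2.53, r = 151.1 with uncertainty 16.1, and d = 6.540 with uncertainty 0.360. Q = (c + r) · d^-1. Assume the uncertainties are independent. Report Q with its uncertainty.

Let u = c + r = 243.0. δu = √(δc² + δr²) = √(6.40 + 259) = 16.3, so δu/u = 0.0671.
Q is then a monomial in u, d:
δQ/Q = √((δu/u)² + (-1·δd/d)²) = √(0.00450 + 0.00303) = 0.0868
Q = 37.15, so δQ = 0.0868 × 37.15 = 3.22.

37.15 ± 3.22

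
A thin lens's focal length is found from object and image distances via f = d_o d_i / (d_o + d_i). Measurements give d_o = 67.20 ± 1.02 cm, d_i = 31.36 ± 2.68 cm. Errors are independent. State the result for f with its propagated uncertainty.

∂f/∂d_o = (d_i/(d_o+d_i))² = 0.101;  ∂f/∂d_i = (d_o/(d_o+d_i))² = 0.465
δf = √((∂f/∂d_o · δd_o)² + (∂f/∂d_i · δd_i)²) = √(0.0107 + 1.55) = 1.25 cm
f = 21.38 cm.

21.38 ± 1.25 cm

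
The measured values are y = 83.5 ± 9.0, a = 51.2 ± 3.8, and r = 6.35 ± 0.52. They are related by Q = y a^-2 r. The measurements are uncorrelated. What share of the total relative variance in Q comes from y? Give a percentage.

(δQ/Q)² = (1·δy/y)² + (-2·δa/a)² + (1·δr/r)²
  y term: (1×0.108)² = 0.0116
  a term: (-2×0.0742)² = 0.0220
  r term: (1×0.0819)² = 0.00671
Total = 0.0404. Share from y = 0.0116/0.0404 = 0.288.

28.8%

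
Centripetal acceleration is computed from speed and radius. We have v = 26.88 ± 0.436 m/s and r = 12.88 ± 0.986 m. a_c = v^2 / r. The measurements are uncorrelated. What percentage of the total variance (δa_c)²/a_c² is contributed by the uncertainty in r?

84.8%

(δa_c/a_c)² = (2·δv/v)² + (-1·δr/r)²
  v term: (2×0.0162)² = 0.00105
  r term: (-1×0.0766)² = 0.00586
Total = 0.00691. Share from r = 0.00586/0.00691 = 0.848.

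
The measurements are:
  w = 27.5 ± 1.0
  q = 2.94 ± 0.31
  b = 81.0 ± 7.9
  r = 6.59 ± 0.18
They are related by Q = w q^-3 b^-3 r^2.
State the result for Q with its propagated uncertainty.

Since Q is a product/quotient, work with relative uncertainties:
  (1·δw/w)² = (1×0.0364)² = 0.00132;  (-3·δq/q)² = (-3×0.105)² = 0.100;  (-3·δb/b)² = (-3×0.0975)² = 0.0856;  (2·δr/r)² = (2×0.0273)² = 0.00298
δQ/Q = √(0.190) = 0.436
Q = 8.84e-05, so δQ = 0.436 × 8.84e-05 = 3.85e-05.

(8.84 ± 3.85) × 10^-5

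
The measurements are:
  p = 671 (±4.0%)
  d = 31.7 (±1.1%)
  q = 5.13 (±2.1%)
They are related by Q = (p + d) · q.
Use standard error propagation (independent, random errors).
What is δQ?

Let u = p + d = 703. δu = √(δp² + δd²) = √(720 + 0.122) = 26.8, so δu/u = 0.0382.
Q is then a monomial in u, q:
δQ/Q = √((δu/u)² + (1·δq/q)²) = √(0.00146 + 0.000441) = 0.0436
Q = 3600, so δQ = 0.0436 × 3600 = 157.

157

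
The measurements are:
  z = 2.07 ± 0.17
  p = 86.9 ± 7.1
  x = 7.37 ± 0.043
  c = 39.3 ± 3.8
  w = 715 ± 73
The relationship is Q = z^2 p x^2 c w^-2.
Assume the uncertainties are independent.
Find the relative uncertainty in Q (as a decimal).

Each factor contributes (exponent × relative error)² to (δQ/Q)²:
  (2·δz/z)² = (2×0.0821)² = 0.0270;  (1·δp/p)² = (1×0.0817)² = 0.00668;  (2·δx/x)² = (2×0.00583)² = 0.000136;  (1·δc/c)² = (1×0.0967)² = 0.00935;  (-2·δw/w)² = (-2×0.102)² = 0.0417
δQ/Q = √(0.0848) = 0.291

0.291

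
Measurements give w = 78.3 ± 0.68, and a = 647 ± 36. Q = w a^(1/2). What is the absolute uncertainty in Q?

For a monomial Q ∝ w, a^(1/2), fractional errors add in quadrature:
  (1·δw/w)² = (1×0.00868)² = 7.54e-05;  (½·δa/a)² = (0.5×0.0556)² = 0.000774
δQ/Q = √(0.000849) = 0.0291
Q = 1990, so δQ = 0.0291 × 1990 = 58.0.

58.0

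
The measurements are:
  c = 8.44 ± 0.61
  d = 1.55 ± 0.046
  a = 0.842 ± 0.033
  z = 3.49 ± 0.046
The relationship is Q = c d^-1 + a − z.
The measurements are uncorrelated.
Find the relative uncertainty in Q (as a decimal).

0.153

Let p = c·d^-1 = 5.45. δp/p = √((1·δc/c)² + (-1·δd/d)²) = √(0.00522 + 0.000881) = 0.0781, so δp = 0.425.
Q = p + a − z: δQ = √(δp² + δa² + δz²) = √(0.181 + 0.00109 + 0.00212) = 0.429
Q = 2.80, so δQ/Q = 0.429/2.80 = 0.153.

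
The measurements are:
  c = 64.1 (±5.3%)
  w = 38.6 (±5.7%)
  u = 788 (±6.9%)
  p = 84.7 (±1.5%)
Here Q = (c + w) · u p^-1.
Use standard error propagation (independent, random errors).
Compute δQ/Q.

0.0809

Let h = c + w = 103. δh = √(δc² + δw²) = √(11.5 + 4.84) = 4.05, so δh/h = 0.0394.
Q is then a monomial in h, u, p:
δQ/Q = √((δh/h)² + (1·δu/u)² + (-1·δp/p)²) = √(0.00155 + 0.00476 + 0.000225) = 0.0809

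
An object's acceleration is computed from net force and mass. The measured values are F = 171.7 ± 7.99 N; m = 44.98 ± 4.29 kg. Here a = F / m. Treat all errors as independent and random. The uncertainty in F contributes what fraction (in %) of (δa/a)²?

19.2%

(δa/a)² = (1·δF/F)² + (-1·δm/m)²
  F term: (1×0.0465)² = 0.00217
  m term: (-1×0.0954)² = 0.00910
Total = 0.0113. Share from F = 0.00217/0.0113 = 0.192.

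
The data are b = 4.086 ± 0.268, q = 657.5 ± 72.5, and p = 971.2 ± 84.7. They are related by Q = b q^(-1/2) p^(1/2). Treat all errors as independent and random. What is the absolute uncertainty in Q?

For a monomial Q ∝ b, q^(-1/2), p^(1/2), fractional errors add in quadrature:
  (1·δb/b)² = (1×0.0656)² = 0.00430;  (−½·δq/q)² = (-0.5×0.110)² = 0.00304;  (½·δp/p)² = (0.5×0.0872)² = 0.00190
δQ/Q = √(0.00924) = 0.0961
Q = 4.966, so δQ = 0.0961 × 4.966 = 0.477.

0.477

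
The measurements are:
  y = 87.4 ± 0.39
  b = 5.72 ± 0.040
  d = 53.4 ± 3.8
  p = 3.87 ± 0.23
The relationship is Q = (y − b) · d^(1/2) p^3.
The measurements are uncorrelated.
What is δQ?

6290

Let u = y − b = 81.7. δu = √(δy² + δb²) = √(0.152 + 0.00160) = 0.392, so δu/u = 0.00480.
Q is then a monomial in u, d, p:
δQ/Q = √((δu/u)² + (½·δd/d)² + (3·δp/p)²) = √(2.3e-05 + 0.00127 + 0.0318) = 0.182
Q = 34600, so δQ = 0.182 × 34600 = 6290.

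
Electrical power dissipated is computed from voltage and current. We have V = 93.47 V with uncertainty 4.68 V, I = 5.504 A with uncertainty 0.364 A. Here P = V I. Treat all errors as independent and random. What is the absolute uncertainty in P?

For a monomial P ∝ V, I, fractional errors add in quadrature:
  (1·δV/V)² = (1×0.0501)² = 0.00251;  (1·δI/I)² = (1×0.0661)² = 0.00437
δP/P = √(0.00688) = 0.0829
P = 514.5 W, so δP = 0.0829 × 514.5 = 42.7 W.

42.7 W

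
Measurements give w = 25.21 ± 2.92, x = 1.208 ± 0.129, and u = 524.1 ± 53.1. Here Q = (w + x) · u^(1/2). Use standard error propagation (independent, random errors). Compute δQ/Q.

0.122

Let h = w + x = 26.42. δh = √(δw² + δx²) = √(8.53 + 0.0166) = 2.92, so δh/h = 0.111.
Q is then a monomial in h, u:
δQ/Q = √((δh/h)² + (½·δu/u)²) = √(0.0122 + 0.00257) = 0.122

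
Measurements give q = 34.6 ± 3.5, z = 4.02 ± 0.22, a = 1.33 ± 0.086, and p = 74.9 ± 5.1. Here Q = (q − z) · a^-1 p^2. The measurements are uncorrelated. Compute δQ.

24400

Let u = q − z = 30.6. δu = √(δq² + δz²) = √(12.2 + 0.0484) = 3.51, so δu/u = 0.115.
Q is then a monomial in u, a, p:
δQ/Q = √((δu/u)² + (-1·δa/a)² + (2·δp/p)²) = √(0.0132 + 0.00418 + 0.0185) = 0.189
Q = 1.29e+05, so δQ = 0.189 × 1.29e+05 = 24400.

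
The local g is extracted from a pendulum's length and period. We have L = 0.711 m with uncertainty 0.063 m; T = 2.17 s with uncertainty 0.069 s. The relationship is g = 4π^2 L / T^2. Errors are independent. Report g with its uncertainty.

5.96 ± 0.650 m/s^2

Each factor contributes (exponent × relative error)² to (δg/g)²:
  (1·δL/L)² = (1×0.0886)² = 0.00785;  (-2·δT/T)² = (-2×0.0318)² = 0.00404
δg/g = √(0.0119) = 0.109
g = 5.96 m/s^2, so δg = 0.109 × 5.96 = 0.650 m/s^2.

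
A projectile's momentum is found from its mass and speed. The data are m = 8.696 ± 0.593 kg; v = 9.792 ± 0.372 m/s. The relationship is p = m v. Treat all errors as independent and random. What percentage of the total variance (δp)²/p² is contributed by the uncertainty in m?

(δp/p)² = (1·δm/m)² + (1·δv/v)²
  m term: (1×0.0682)² = 0.00465
  v term: (1×0.0380)² = 0.00144
Total = 0.00609. Share from m = 0.00465/0.00609 = 0.763.

76.3%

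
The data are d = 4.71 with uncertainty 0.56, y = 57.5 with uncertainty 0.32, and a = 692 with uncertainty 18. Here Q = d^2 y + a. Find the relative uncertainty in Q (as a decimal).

0.154

Let p = d^2·y = 1280. δp/p = √((2·δd/d)² + (1·δy/y)²) = √(0.0565 + 3.1e-05) = 0.238, so δp = 303.
Q = p + a: δQ = √(δp² + δa²) = √(92100 + 324) = 304
Q = 1970, so δQ/Q = 304/1970 = 0.154.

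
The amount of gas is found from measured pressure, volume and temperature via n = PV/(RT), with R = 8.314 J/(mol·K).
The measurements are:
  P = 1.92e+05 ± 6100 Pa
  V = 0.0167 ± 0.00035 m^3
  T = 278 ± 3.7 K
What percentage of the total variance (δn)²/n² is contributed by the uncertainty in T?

(δn/n)² = (1·δP/P)² + (1·δV/V)² + (-1·δT/T)²
  P term: (1×0.0318)² = 0.00101
  V term: (1×0.0210)² = 0.000439
  T term: (-1×0.0133)² = 0.000177
Total = 0.00163. Share from T = 0.000177/0.00163 = 0.109.

10.9%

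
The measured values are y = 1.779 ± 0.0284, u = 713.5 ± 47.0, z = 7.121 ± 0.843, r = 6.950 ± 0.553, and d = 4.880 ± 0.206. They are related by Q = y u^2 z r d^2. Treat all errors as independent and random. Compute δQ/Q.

For a monomial Q ∝ y, u^2, z, r, d^2, fractional errors add in quadrature:
  (1·δy/y)² = (1×0.0160)² = 0.000255;  (2·δu/u)² = (2×0.0659)² = 0.0174;  (1·δz/z)² = (1×0.118)² = 0.0140;  (1·δr/r)² = (1×0.0796)² = 0.00633;  (2·δd/d)² = (2×0.0422)² = 0.00713
δQ/Q = √(0.0451) = 0.212

0.212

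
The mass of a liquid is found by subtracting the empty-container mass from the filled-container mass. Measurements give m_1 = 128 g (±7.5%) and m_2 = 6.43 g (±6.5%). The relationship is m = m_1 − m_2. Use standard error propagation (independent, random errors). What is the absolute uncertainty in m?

Sums and differences: (δm)² = Σ (cᵢ δxᵢ)².
  (δm_1)² = 92.2;  (δm_2)² = 0.175
δm = √(92.3) = 9.61 g

9.61 g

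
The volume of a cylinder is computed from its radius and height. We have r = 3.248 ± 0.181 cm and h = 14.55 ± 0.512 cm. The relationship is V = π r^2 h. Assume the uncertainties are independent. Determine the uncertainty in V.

Since V is a product/quotient, work with relative uncertainties:
  (2·δr/r)² = (2×0.0557)² = 0.0124;  (1·δh/h)² = (1×0.0352)² = 0.00124
δV/V = √(0.0137) = 0.117
V = 482.2 cm^3, so δV = 0.117 × 482.2 = 56.4 cm^3.

56.4 cm^3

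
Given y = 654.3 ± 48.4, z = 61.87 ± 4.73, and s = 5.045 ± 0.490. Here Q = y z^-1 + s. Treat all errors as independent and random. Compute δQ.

1.23

Let p = y·z^-1 = 10.58. δp/p = √((1·δy/y)² + (-1·δz/z)²) = √(0.00547 + 0.00584) = 0.106, so δp = 1.13.
Q = p + s: δQ = √(δp² + δs²) = √(1.27 + 0.240) = 1.23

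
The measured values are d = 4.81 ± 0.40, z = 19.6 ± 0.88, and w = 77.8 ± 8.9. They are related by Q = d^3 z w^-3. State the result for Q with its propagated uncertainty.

Relative error in a monomial: (δQ/Q)² = Σ (nᵢ · δxᵢ/xᵢ)².
  (3·δd/d)² = (3×0.0832)² = 0.0622;  (1·δz/z)² = (1×0.0449)² = 0.00202;  (-3·δw/w)² = (-3×0.114)² = 0.118
δQ/Q = √(0.182) = 0.427
Q = 0.00463, so δQ = 0.427 × 0.00463 = 0.00198.

0.00463 ± 0.00198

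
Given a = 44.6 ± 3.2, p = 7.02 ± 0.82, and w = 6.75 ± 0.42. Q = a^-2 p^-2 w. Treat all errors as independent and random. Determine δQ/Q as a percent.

Products/powers → add relative errors in quadrature, weighted by exponent:
  (-2·δa/a)² = (-2×0.0717)² = 0.0206;  (-2·δp/p)² = (-2×0.117)² = 0.0546;  (1·δw/w)² = (1×0.0622)² = 0.00387
δQ/Q = √(0.0790) = 0.281

28.1%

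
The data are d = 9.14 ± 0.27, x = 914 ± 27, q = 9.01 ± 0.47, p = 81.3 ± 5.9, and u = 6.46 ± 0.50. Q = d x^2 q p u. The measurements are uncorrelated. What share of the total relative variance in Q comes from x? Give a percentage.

19.0%

(δQ/Q)² = (1·δd/d)² + (2·δx/x)² + (1·δq/q)² + (1·δp/p)² + (1·δu/u)²
  d term: (1×0.0295)² = 0.000873
  x term: (2×0.0295)² = 0.00349
  q term: (1×0.0522)² = 0.00272
  p term: (1×0.0726)² = 0.00527
  u term: (1×0.0774)² = 0.00599
Total = 0.0183. Share from x = 0.00349/0.0183 = 0.190.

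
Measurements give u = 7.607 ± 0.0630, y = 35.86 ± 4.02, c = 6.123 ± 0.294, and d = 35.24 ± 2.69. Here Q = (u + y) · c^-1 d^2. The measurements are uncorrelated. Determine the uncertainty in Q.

Let w = u + y = 43.47. δw = √(δu² + δy²) = √(0.00397 + 16.2) = 4.02, so δw/w = 0.0925.
Q is then a monomial in w, c, d:
δQ/Q = √((δw/w)² + (-1·δc/c)² + (2·δd/d)²) = √(0.00856 + 0.00231 + 0.0233) = 0.185
Q = 8816, so δQ = 0.185 × 8816 = 1630.

1630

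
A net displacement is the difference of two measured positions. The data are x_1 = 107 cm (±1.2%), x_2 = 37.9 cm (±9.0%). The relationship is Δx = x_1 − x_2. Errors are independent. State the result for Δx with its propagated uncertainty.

Absolute uncertainties add in quadrature for a linear combination:
  (δx_1)² = 1.65;  (δx_2)² = 11.6
δΔx = √(13.3) = 3.64 cm
Δx = 69.1 cm.

69.1 ± 3.64 cm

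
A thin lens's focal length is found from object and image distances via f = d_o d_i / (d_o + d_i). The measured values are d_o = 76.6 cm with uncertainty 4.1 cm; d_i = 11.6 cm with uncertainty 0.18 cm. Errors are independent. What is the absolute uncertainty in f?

0.153 cm

∂f/∂d_o = (d_i/(d_o+d_i))² = 0.0173;  ∂f/∂d_i = (d_o/(d_o+d_i))² = 0.754
δf = √((∂f/∂d_o · δd_o)² + (∂f/∂d_i · δd_i)²) = √(0.00503 + 0.0184) = 0.153 cm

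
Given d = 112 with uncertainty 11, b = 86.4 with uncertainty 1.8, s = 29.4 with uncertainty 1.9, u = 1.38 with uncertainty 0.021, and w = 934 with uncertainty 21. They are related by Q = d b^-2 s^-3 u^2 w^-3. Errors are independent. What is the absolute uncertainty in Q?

For a monomial Q ∝ d, b^-2, s^-3, u^2, w^-3, fractional errors add in quadrature:
  (1·δd/d)² = (1×0.0982)² = 0.00965;  (-2·δb/b)² = (-2×0.0208)² = 0.00174;  (-3·δs/s)² = (-3×0.0646)² = 0.0376;  (2·δu/u)² = (2×0.0152)² = 0.000926;  (-3·δw/w)² = (-3×0.0225)² = 0.00455
δQ/Q = √(0.0544) = 0.233
Q = 1.38e-15, so δQ = 0.233 × 1.38e-15 = 3.22e-16.

3.22e-16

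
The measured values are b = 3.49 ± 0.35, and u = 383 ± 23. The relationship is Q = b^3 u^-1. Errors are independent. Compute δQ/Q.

0.307

Since Q is a product/quotient, work with relative uncertainties:
  (3·δb/b)² = (3×0.100)² = 0.0905;  (-1·δu/u)² = (-1×0.0601)² = 0.00361
δQ/Q = √(0.0941) = 0.307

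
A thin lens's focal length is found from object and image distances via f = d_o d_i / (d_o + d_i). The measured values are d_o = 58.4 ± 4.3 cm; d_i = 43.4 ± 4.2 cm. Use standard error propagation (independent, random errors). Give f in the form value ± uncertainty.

24.9 ± 1.59 cm

∂f/∂d_o = (d_i/(d_o+d_i))² = 0.182;  ∂f/∂d_i = (d_o/(d_o+d_i))² = 0.329
δf = √((∂f/∂d_o · δd_o)² + (∂f/∂d_i · δd_i)²) = √(0.611 + 1.91) = 1.59 cm
f = 24.9 cm.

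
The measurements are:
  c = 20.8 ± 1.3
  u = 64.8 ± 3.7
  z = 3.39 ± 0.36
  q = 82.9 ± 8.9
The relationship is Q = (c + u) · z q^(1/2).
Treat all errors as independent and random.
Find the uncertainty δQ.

Let w = c + u = 85.6. δw = √(δc² + δu²) = √(1.69 + 13.7) = 3.92, so δw/w = 0.0458.
Q is then a monomial in w, z, q:
δQ/Q = √((δw/w)² + (1·δz/z)² + (½·δq/q)²) = √(0.00210 + 0.0113 + 0.00288) = 0.128
Q = 2640, so δQ = 0.128 × 2640 = 337.

337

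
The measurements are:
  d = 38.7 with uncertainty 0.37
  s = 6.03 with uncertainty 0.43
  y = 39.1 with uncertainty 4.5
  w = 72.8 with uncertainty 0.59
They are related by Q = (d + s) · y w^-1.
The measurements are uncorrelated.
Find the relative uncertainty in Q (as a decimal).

0.116

Let u = d + s = 44.7. δu = √(δd² + δs²) = √(0.137 + 0.185) = 0.567, so δu/u = 0.0127.
Q is then a monomial in u, y, w:
δQ/Q = √((δu/u)² + (1·δy/y)² + (-1·δw/w)²) = √(0.000161 + 0.0132 + 6.57e-05) = 0.116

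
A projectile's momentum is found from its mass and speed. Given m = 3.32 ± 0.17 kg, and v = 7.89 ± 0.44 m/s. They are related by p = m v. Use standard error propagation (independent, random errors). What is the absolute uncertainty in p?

1.98 kg·m/s

Since p is a product/quotient, work with relative uncertainties:
  (1·δm/m)² = (1×0.0512)² = 0.00262;  (1·δv/v)² = (1×0.0558)² = 0.00311
δp/p = √(0.00573) = 0.0757
p = 26.2 kg·m/s, so δp = 0.0757 × 26.2 = 1.98 kg·m/s.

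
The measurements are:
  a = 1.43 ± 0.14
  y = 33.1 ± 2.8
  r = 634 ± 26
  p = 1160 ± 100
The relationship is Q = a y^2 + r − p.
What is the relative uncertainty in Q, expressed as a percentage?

31.1%

Let w = a·y^2 = 1570. δw/w = √((1·δa/a)² + (2·δy/y)²) = √(0.00958 + 0.0286) = 0.195, so δw = 306.
Q = w + r − p: δQ = √(δw² + δr² + δp²) = √(93800 + 676 + 10000) = 323
Q = 1040, so δQ/Q = 323/1040 = 0.311.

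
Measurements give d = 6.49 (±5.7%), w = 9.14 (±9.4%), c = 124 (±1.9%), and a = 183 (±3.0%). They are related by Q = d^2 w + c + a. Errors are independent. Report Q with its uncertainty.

692 ± 57.2

Let p = d^2·w = 385. δp/p = √((2·δd/d)² + (1·δw/w)²) = √(0.0130 + 0.00884) = 0.148, so δp = 56.9.
Q = p + c + a: δQ = √(δp² + δc² + δa²) = √(3240 + 5.55 + 30.1) = 57.2
Q = 692.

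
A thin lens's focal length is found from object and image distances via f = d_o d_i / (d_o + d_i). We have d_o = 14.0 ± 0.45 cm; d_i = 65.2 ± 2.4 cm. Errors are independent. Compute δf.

0.314 cm

∂f/∂d_o = (d_i/(d_o+d_i))² = 0.678;  ∂f/∂d_i = (d_o/(d_o+d_i))² = 0.0312
δf = √((∂f/∂d_o · δd_o)² + (∂f/∂d_i · δd_i)²) = √(0.0930 + 0.00562) = 0.314 cm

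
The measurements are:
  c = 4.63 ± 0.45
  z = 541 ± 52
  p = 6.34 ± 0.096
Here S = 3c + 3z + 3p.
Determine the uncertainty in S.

156

Each term contributes (cᵢ δxᵢ)² to (δS)²:
  (3·δc)² = 1.82;  (3·δz)² = 24300;  (3·δp)² = 0.0829
δS = √(24300) = 156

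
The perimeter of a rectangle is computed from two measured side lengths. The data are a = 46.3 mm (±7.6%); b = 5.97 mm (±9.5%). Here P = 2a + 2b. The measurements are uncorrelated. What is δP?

Sums and differences: (δP)² = Σ (cᵢ δxᵢ)².
  (2·δa)² = 49.5;  (2·δb)² = 1.29
δP = √(50.8) = 7.13 mm

7.13 mm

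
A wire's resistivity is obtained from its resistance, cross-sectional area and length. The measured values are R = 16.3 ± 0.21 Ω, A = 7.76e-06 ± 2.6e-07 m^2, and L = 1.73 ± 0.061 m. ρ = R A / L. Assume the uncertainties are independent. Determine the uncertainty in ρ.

3.68e-06 Ω·m

Products/powers → add relative errors in quadrature, weighted by exponent:
  (1·δR/R)² = (1×0.0129)² = 0.000166;  (1·δA/A)² = (1×0.0335)² = 0.00112;  (-1·δL/L)² = (-1×0.0353)² = 0.00124
δρ/ρ = √(0.00253) = 0.0503
ρ = 7.31e-05 Ω·m, so δρ = 0.0503 × 7.31e-05 = 3.68e-06 Ω·m.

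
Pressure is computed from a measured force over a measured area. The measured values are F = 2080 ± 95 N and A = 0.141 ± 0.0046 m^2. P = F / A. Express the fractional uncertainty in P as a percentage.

5.61%

Each factor contributes (exponent × relative error)² to (δP/P)²:
  (1·δF/F)² = (1×0.0457)² = 0.00209;  (-1·δA/A)² = (-1×0.0326)² = 0.00106
δP/P = √(0.00315) = 0.0561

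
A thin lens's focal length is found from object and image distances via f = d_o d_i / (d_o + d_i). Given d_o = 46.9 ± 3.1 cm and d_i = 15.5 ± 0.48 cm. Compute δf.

0.332 cm

∂f/∂d_o = (d_i/(d_o+d_i))² = 0.0617;  ∂f/∂d_i = (d_o/(d_o+d_i))² = 0.565
δf = √((∂f/∂d_o · δd_o)² + (∂f/∂d_i · δd_i)²) = √(0.0366 + 0.0735) = 0.332 cm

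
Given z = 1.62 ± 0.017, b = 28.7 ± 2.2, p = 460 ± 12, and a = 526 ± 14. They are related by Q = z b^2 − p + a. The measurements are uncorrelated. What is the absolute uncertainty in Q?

206

Let w = z·b^2 = 1330. δw/w = √((1·δz/z)² + (2·δb/b)²) = √(0.000110 + 0.0235) = 0.154, so δw = 205.
Q = w − p + a: δQ = √(δw² + δp² + δa²) = √(42000 + 144 + 196) = 206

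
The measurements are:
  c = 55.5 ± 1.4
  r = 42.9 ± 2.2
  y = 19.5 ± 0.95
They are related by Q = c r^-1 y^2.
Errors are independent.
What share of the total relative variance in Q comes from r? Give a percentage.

20.6%

(δQ/Q)² = (1·δc/c)² + (-1·δr/r)² + (2·δy/y)²
  c term: (1×0.0252)² = 0.000636
  r term: (-1×0.0513)² = 0.00263
  y term: (2×0.0487)² = 0.00949
Total = 0.0128. Share from r = 0.00263/0.0128 = 0.206.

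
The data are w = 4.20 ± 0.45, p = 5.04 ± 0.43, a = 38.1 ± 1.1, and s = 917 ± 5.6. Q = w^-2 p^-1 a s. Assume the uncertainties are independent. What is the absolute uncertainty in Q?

91.4

Products/powers → add relative errors in quadrature, weighted by exponent:
  (-2·δw/w)² = (-2×0.107)² = 0.0459;  (-1·δp/p)² = (-1×0.0853)² = 0.00728;  (1·δa/a)² = (1×0.0289)² = 0.000834;  (1·δs/s)² = (1×0.00611)² = 3.73e-05
δQ/Q = √(0.0541) = 0.233
Q = 393, so δQ = 0.233 × 393 = 91.4.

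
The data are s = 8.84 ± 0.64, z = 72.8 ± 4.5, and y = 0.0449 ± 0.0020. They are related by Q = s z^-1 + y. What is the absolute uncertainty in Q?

0.0117

Let p = s·z^-1 = 0.121. δp/p = √((1·δs/s)² + (-1·δz/z)²) = √(0.00524 + 0.00382) = 0.0952, so δp = 0.0116.
Q = p + y: δQ = √(δp² + δy²) = √(0.000134 + 4e-06) = 0.0117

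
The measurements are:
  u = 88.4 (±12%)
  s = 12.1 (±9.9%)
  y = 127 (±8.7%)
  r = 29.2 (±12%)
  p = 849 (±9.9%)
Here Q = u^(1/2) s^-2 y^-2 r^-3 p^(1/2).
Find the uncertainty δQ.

Products/powers → add relative errors in quadrature, weighted by exponent:
  (½·δu/u)² = (0.5×0.120)² = 0.00360;  (-2·δs/s)² = (-2×0.0990)² = 0.0392;  (-2·δy/y)² = (-2×0.0870)² = 0.0303;  (-3·δr/r)² = (-3×0.120)² = 0.130;  (½·δp/p)² = (0.5×0.0990)² = 0.00245
δQ/Q = √(0.205) = 0.453
Q = 4.66e-09, so δQ = 0.453 × 4.66e-09 = 2.11e-09.

2.11e-09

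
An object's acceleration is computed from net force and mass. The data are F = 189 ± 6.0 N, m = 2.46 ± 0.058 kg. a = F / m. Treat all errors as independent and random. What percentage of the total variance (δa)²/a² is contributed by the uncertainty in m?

35.5%

(δa/a)² = (1·δF/F)² + (-1·δm/m)²
  F term: (1×0.0317)² = 0.00101
  m term: (-1×0.0236)² = 0.000556
Total = 0.00156. Share from m = 0.000556/0.00156 = 0.355.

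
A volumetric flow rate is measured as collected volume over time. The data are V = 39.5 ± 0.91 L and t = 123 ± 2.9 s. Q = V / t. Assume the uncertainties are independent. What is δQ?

0.0106 L/s

Q is a product of powers, so relative uncertainties combine in quadrature:
  (1·δV/V)² = (1×0.0230)² = 0.000531;  (-1·δt/t)² = (-1×0.0236)² = 0.000556
δQ/Q = √(0.00109) = 0.0330
Q = 0.321 L/s, so δQ = 0.0330 × 0.321 = 0.0106 L/s.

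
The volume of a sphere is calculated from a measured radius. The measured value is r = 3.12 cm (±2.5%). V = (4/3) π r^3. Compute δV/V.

0.0750

For a monomial V ∝ r^3, fractional errors add in quadrature:
  (3·δr/r)² = (3×0.0250)² = 0.00563
δV/V = √(0.00563) = 0.0750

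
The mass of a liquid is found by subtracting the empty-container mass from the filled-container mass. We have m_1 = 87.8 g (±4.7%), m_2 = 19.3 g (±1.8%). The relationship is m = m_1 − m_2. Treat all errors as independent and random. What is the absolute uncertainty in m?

For a sum/difference, combine absolute errors in quadrature:
  (δm_1)² = 17.0;  (δm_2)² = 0.121
δm = √(17.1) = 4.14 g

4.14 g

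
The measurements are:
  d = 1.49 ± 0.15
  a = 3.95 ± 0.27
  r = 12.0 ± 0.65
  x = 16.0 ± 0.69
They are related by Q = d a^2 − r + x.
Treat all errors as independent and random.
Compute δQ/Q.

Let p = d·a^2 = 23.2. δp/p = √((1·δd/d)² + (2·δa/a)²) = √(0.0101 + 0.0187) = 0.170, so δp = 3.95.
Q = p − r + x: δQ = √(δp² + δr² + δx²) = √(15.6 + 0.423 + 0.476) = 4.06
Q = 27.2, so δQ/Q = 4.06/27.2 = 0.149.

0.149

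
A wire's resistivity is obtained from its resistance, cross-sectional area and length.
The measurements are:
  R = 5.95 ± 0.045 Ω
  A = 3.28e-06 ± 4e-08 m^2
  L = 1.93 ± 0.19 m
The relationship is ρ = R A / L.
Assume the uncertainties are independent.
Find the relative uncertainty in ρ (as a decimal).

Relative error in a monomial: (δρ/ρ)² = Σ (nᵢ · δxᵢ/xᵢ)².
  (1·δR/R)² = (1×0.00756)² = 5.72e-05;  (1·δA/A)² = (1×0.0122)² = 0.000149;  (-1·δL/L)² = (-1×0.0984)² = 0.00969
δρ/ρ = √(0.00990) = 0.0995

0.0995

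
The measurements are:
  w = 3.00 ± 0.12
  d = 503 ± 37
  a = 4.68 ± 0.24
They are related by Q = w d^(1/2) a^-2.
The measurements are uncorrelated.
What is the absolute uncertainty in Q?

0.357

Each factor contributes (exponent × relative error)² to (δQ/Q)²:
  (1·δw/w)² = (1×0.0400)² = 0.00160;  (½·δd/d)² = (0.5×0.0736)² = 0.00135;  (-2·δa/a)² = (-2×0.0513)² = 0.0105
δQ/Q = √(0.0135) = 0.116
Q = 3.07, so δQ = 0.116 × 3.07 = 0.357.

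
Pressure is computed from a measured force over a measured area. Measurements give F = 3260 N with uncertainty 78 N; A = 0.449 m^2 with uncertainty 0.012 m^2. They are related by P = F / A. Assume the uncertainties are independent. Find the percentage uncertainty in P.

Since P is a product/quotient, work with relative uncertainties:
  (1·δF/F)² = (1×0.0239)² = 0.000572;  (-1·δA/A)² = (-1×0.0267)² = 0.000714
δP/P = √(0.00129) = 0.0359

3.59%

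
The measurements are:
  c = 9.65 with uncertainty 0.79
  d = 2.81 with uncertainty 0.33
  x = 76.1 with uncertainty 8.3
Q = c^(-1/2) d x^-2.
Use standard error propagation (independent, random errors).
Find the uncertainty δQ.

Q is a product of powers, so relative uncertainties combine in quadrature:
  (−½·δc/c)² = (-0.5×0.0819)² = 0.00168;  (1·δd/d)² = (1×0.117)² = 0.0138;  (-2·δx/x)² = (-2×0.109)² = 0.0476
δQ/Q = √(0.0630) = 0.251
Q = 0.000156, so δQ = 0.251 × 0.000156 = 3.92e-05.

3.92e-05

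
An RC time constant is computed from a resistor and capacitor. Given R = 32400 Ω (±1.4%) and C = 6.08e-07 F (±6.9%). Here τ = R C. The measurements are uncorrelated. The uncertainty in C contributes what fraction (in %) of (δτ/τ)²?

96.0%

(δτ/τ)² = (1·δR/R)² + (1·δC/C)²
  R term: (1×0.0140)² = 0.000196
  C term: (1×0.0690)² = 0.00476
Total = 0.00496. Share from C = 0.00476/0.00496 = 0.960.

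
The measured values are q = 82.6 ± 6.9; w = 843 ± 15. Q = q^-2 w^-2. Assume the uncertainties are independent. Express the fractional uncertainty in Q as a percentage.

17.1%

Since Q is a product/quotient, work with relative uncertainties:
  (-2·δq/q)² = (-2×0.0835)² = 0.0279;  (-2·δw/w)² = (-2×0.0178)² = 0.00127
δQ/Q = √(0.0292) = 0.171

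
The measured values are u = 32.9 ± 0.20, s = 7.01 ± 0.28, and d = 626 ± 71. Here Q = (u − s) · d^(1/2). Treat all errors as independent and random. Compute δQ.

Let w = u − s = 25.9. δw = √(δu² + δs²) = √(0.0400 + 0.0784) = 0.344, so δw/w = 0.0133.
Q is then a monomial in w, d:
δQ/Q = √((δw/w)² + (½·δd/d)²) = √(0.000177 + 0.00322) = 0.0582
Q = 648, so δQ = 0.0582 × 648 = 37.7.

37.7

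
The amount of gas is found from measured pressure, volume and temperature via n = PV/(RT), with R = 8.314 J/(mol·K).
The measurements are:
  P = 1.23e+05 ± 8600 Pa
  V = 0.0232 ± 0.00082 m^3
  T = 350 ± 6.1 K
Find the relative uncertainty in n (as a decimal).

0.0803

Each factor contributes (exponent × relative error)² to (δn/n)²:
  (1·δP/P)² = (1×0.0699)² = 0.00489;  (1·δV/V)² = (1×0.0353)² = 0.00125;  (-1·δT/T)² = (-1×0.0174)² = 0.000304
δn/n = √(0.00644) = 0.0803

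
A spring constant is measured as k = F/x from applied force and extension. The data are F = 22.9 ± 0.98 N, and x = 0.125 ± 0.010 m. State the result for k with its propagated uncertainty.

183 ± 16.6 N/m

Products/powers → add relative errors in quadrature, weighted by exponent:
  (1·δF/F)² = (1×0.0428)² = 0.00183;  (-1·δx/x)² = (-1×0.0800)² = 0.00640
δk/k = √(0.00823) = 0.0907
k = 183 N/m, so δk = 0.0907 × 183 = 16.6 N/m.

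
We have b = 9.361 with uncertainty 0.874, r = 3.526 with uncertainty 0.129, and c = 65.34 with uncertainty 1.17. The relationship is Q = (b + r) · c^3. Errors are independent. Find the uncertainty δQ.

Let u = b + r = 12.89. δu = √(δb² + δr²) = √(0.764 + 0.0166) = 0.883, so δu/u = 0.0686.
Q is then a monomial in u, c:
δQ/Q = √((δu/u)² + (3·δc/c)²) = √(0.00470 + 0.00289) = 0.0871
Q = 3.595e+06, so δQ = 0.0871 × 3.595e+06 = 3.13e+05.

3.13e+05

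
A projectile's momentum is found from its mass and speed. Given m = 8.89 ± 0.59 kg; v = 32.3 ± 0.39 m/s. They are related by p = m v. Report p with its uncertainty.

Relative error in a monomial: (δp/p)² = Σ (nᵢ · δxᵢ/xᵢ)².
  (1·δm/m)² = (1×0.0664)² = 0.00440;  (1·δv/v)² = (1×0.0121)² = 0.000146
δp/p = √(0.00455) = 0.0675
p = 287 kg·m/s, so δp = 0.0675 × 287 = 19.4 kg·m/s.

287 ± 19.4 kg·m/s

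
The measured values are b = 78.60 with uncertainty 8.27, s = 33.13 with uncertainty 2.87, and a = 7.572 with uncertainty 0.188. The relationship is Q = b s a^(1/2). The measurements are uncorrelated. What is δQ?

Relative error in a monomial: (δQ/Q)² = Σ (nᵢ · δxᵢ/xᵢ)².
  (1·δb/b)² = (1×0.105)² = 0.0111;  (1·δs/s)² = (1×0.0866)² = 0.00750;  (½·δa/a)² = (0.5×0.0248)² = 0.000154
δQ/Q = √(0.0187) = 0.137
Q = 7166, so δQ = 0.137 × 7166 = 981.

981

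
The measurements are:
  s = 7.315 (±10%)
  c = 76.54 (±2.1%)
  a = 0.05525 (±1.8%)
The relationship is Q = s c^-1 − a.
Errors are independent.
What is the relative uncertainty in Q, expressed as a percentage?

24.3%

Let p = s·c^-1 = 0.09557. δp/p = √((1·δs/s)² + (-1·δc/c)²) = √(0.0100 + 0.000441) = 0.102, so δp = 0.00977.
Q = p − a: δQ = √(δp² + δa²) = √(9.54e-05 + 9.89e-07) = 0.00982
Q = 0.04032, so δQ/Q = 0.00982/0.04032 = 0.243.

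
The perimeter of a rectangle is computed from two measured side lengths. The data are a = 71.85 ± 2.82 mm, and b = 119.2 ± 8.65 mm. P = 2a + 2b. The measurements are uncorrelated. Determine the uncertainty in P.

Absolute uncertainties add in quadrature for a linear combination:
  (2·δa)² = 31.8;  (2·δb)² = 299
δP = √(331) = 18.2 mm

18.2 mm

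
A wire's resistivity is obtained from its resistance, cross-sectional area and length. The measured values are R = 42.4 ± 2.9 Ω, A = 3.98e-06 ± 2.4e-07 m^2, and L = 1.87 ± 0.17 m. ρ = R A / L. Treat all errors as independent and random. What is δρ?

1.16e-05 Ω·m

Products/powers → add relative errors in quadrature, weighted by exponent:
  (1·δR/R)² = (1×0.0684)² = 0.00468;  (1·δA/A)² = (1×0.0603)² = 0.00364;  (-1·δL/L)² = (-1×0.0909)² = 0.00826
δρ/ρ = √(0.0166) = 0.129
ρ = 9.02e-05 Ω·m, so δρ = 0.129 × 9.02e-05 = 1.16e-05 Ω·m.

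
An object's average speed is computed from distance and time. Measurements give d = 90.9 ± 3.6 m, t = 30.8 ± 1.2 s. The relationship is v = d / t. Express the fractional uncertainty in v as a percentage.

5.56%

Since v is a product/quotient, work with relative uncertainties:
  (1·δd/d)² = (1×0.0396)² = 0.00157;  (-1·δt/t)² = (-1×0.0390)² = 0.00152
δv/v = √(0.00309) = 0.0556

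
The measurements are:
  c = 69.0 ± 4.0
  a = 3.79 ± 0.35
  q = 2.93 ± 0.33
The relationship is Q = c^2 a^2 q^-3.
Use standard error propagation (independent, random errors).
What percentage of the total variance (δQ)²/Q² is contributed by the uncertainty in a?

21.1%

(δQ/Q)² = (2·δc/c)² + (2·δa/a)² + (-3·δq/q)²
  c term: (2×0.0580)² = 0.0134
  a term: (2×0.0923)² = 0.0341
  q term: (-3×0.113)² = 0.114
Total = 0.162. Share from a = 0.0341/0.162 = 0.211.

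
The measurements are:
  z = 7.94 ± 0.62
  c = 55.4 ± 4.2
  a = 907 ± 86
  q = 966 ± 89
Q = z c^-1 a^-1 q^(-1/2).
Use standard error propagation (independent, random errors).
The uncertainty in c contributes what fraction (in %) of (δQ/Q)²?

25.0%

(δQ/Q)² = (1·δz/z)² + (-1·δc/c)² + (-1·δa/a)² + (−½·δq/q)²
  z term: (1×0.0781)² = 0.00610
  c term: (-1×0.0758)² = 0.00575
  a term: (-1×0.0948)² = 0.00899
  q term: (-0.5×0.0921)² = 0.00212
Total = 0.0230. Share from c = 0.00575/0.0230 = 0.250.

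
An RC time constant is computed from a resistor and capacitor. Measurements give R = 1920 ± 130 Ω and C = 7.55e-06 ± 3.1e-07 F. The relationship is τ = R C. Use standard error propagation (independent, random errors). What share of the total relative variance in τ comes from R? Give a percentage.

73.1%

(δτ/τ)² = (1·δR/R)² + (1·δC/C)²
  R term: (1×0.0677)² = 0.00458
  C term: (1×0.0411)² = 0.00169
Total = 0.00627. Share from R = 0.00458/0.00627 = 0.731.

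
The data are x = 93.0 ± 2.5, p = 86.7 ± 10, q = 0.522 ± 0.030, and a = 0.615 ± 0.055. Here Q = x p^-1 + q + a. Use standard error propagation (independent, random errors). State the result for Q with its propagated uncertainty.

2.21 ± 0.142

Let w = x·p^-1 = 1.07. δw/w = √((1·δx/x)² + (-1·δp/p)²) = √(0.000723 + 0.0133) = 0.118, so δw = 0.127.
Q = w + q + a: δQ = √(δw² + δq² + δa²) = √(0.0161 + 0.000900 + 0.00302) = 0.142
Q = 2.21.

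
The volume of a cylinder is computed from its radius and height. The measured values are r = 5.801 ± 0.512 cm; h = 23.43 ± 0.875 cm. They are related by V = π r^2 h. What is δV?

Each factor contributes (exponent × relative error)² to (δV/V)²:
  (2·δr/r)² = (2×0.0883)² = 0.0312;  (1·δh/h)² = (1×0.0373)² = 0.00139
δV/V = √(0.0326) = 0.180
V = 2477 cm^3, so δV = 0.180 × 2477 = 447 cm^3.

447 cm^3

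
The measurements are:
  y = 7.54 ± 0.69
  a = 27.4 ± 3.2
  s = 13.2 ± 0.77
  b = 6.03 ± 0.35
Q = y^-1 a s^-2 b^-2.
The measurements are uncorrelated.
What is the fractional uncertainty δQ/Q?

0.222

Products/powers → add relative errors in quadrature, weighted by exponent:
  (-1·δy/y)² = (-1×0.0915)² = 0.00837;  (1·δa/a)² = (1×0.117)² = 0.0136;  (-2·δs/s)² = (-2×0.0583)² = 0.0136;  (-2·δb/b)² = (-2×0.0580)² = 0.0135
δQ/Q = √(0.0491) = 0.222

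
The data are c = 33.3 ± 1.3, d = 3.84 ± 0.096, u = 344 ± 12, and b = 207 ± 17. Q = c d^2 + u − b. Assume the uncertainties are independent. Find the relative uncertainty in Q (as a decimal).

0.0596

Let p = c·d^2 = 491. δp/p = √((1·δc/c)² + (2·δd/d)²) = √(0.00152 + 0.00250) = 0.0634, so δp = 31.1.
Q = p + u − b: δQ = √(δp² + δu² + δb²) = √(970 + 144 + 289) = 37.5
Q = 628, so δQ/Q = 37.5/628 = 0.0596.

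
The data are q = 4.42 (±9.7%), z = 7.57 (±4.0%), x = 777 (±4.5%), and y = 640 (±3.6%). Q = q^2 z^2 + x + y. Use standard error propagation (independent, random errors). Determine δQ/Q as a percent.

Let p = q^2·z^2 = 1120. δp/p = √((2·δq/q)² + (2·δz/z)²) = √(0.0376 + 0.00640) = 0.210, so δp = 235.
Q = p + x + y: δQ = √(δp² + δx² + δy²) = √(55200 + 1220 + 531) = 239
Q = 2540, so δQ/Q = 239/2540 = 0.0941.

9.41%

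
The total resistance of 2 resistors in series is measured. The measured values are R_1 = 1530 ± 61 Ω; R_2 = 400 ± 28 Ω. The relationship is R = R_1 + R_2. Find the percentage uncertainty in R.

3.48%

Each term contributes (cᵢ δxᵢ)² to (δR)²:
  (δR_1)² = 3720;  (δR_2)² = 784
δR = √(4500) = 67.1 Ω
R = 1930 Ω, so δR/R = 67.1/1930 = 0.0348.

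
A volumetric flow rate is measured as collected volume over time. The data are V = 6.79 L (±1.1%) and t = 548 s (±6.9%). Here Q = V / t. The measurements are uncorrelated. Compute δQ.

Each factor contributes (exponent × relative error)² to (δQ/Q)²:
  (1·δV/V)² = (1×0.0110)² = 0.000121;  (-1·δt/t)² = (-1×0.0690)² = 0.00476
δQ/Q = √(0.00488) = 0.0699
Q = 0.0124 L/s, so δQ = 0.0699 × 0.0124 = 0.000866 L/s.

0.000866 L/s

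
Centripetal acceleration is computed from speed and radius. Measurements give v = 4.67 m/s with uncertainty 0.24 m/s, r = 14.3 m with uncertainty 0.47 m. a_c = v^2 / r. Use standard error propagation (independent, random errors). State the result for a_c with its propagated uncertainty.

1.53 ± 0.165 m/s^2

Products/powers → add relative errors in quadrature, weighted by exponent:
  (2·δv/v)² = (2×0.0514)² = 0.0106;  (-1·δr/r)² = (-1×0.0329)² = 0.00108
δa_c/a_c = √(0.0116) = 0.108
a_c = 1.53 m/s^2, so δa_c = 0.108 × 1.53 = 0.165 m/s^2.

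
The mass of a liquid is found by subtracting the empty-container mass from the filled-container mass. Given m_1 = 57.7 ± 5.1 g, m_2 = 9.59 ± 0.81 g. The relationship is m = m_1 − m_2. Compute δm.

Each term contributes (cᵢ δxᵢ)² to (δm)²:
  (δm_1)² = 26.0;  (δm_2)² = 0.656
δm = √(26.7) = 5.16 g

5.16 g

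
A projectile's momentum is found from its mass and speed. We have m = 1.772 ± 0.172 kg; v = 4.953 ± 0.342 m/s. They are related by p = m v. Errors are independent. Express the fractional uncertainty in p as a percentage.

11.9%

p is a product of powers, so relative uncertainties combine in quadrature:
  (1·δm/m)² = (1×0.0971)² = 0.00942;  (1·δv/v)² = (1×0.0690)² = 0.00477
δp/p = √(0.0142) = 0.119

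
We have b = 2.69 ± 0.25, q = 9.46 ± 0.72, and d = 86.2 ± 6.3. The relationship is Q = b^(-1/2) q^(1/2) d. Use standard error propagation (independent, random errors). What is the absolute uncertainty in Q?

Each factor contributes (exponent × relative error)² to (δQ/Q)²:
  (−½·δb/b)² = (-0.5×0.0929)² = 0.00216;  (½·δq/q)² = (0.5×0.0761)² = 0.00145;  (1·δd/d)² = (1×0.0731)² = 0.00534
δQ/Q = √(0.00895) = 0.0946
Q = 162, so δQ = 0.0946 × 162 = 15.3.

15.3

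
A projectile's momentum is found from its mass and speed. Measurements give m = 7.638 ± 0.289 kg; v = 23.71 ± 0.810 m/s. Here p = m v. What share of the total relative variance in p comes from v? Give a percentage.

44.9%

(δp/p)² = (1·δm/m)² + (1·δv/v)²
  m term: (1×0.0378)² = 0.00143
  v term: (1×0.0342)² = 0.00117
Total = 0.00260. Share from v = 0.00117/0.00260 = 0.449.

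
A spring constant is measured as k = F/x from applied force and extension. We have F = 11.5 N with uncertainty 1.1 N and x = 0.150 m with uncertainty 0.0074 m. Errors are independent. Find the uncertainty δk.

8.25 N/m

k is a product of powers, so relative uncertainties combine in quadrature:
  (1·δF/F)² = (1×0.0957)² = 0.00915;  (-1·δx/x)² = (-1×0.0493)² = 0.00243
δk/k = √(0.0116) = 0.108
k = 76.7 N/m, so δk = 0.108 × 76.7 = 8.25 N/m.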